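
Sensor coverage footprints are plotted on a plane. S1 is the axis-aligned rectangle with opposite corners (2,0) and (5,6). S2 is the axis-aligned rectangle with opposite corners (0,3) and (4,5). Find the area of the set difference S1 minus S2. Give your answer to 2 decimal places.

14.00

|S1∩S2|: x∈[2,4], y∈[3,5] → 2·2 = 4.
|S1| = 18.
|S1 ∖ S2| = |S1| − |S1∩S2| = 18 − 4 = 14.00.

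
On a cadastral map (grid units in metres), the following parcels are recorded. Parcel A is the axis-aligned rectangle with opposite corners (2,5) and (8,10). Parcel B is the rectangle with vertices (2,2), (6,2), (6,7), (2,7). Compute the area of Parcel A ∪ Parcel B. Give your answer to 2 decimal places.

42.00

By inclusion–exclusion:
Individual areas: |Parcel A| = 30, |Parcel B| = 20.
|Parcel A∩Parcel B|: x∈[2,6], y∈[5,7] → 4·2 = 8.
|Parcel A ∪ Parcel B| = 50 − 8 = 42.00.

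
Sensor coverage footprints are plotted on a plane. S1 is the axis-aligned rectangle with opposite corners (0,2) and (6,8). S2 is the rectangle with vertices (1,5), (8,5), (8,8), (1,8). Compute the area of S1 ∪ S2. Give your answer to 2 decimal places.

By inclusion–exclusion:
Individual areas: |S1| = 36, |S2| = 21.
|S1∩S2|: x∈[1,6], y∈[5,8] → 5·3 = 15.
|S1 ∪ S2| = 57 − 15 = 42.00.

42.00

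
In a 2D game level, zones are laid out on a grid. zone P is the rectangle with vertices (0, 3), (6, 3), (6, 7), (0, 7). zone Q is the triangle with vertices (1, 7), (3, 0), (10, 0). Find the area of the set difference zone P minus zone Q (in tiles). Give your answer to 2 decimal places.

|zone P| = 24, |zone P∩zone Q| = 7.9921.
|zone P ∖ zone Q| = |zone P| − |zone P∩zone Q| = 24 − 7.9921 = 16.01.

16.01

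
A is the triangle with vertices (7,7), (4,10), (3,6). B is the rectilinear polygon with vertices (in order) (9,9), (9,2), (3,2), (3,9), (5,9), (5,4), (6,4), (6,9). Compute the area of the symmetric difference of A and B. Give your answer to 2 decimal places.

|A| = 7.5, |B| = 37, |A∩B| = 5.
|A △ B| = |A| + |B| − 2·|A∩B| = 7.5 + 37 − 10 = 34.50.

34.50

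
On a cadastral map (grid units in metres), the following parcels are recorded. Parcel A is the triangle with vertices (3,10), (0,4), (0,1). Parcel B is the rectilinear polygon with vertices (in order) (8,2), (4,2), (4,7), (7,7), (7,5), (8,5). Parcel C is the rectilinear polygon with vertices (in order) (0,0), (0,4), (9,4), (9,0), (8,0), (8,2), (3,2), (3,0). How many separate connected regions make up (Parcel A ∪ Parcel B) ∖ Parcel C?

2

(Parcel A ∪ Parcel B) ∖ Parcel C splits into 2 disjoint pieces (area 3, area 10).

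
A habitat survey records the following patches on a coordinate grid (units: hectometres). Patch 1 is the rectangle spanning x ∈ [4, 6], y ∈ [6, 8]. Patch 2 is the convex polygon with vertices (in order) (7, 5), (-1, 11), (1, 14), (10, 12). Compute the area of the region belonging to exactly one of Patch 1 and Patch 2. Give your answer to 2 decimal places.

50.58

|Patch 1| = 4, |Patch 2| = 52.5, |Patch 1∩Patch 2| = 2.9583.
|Patch 1 △ Patch 2| = |Patch 1| + |Patch 2| − 2·|Patch 1∩Patch 2| = 4 + 52.5 − 5.9167 = 50.58.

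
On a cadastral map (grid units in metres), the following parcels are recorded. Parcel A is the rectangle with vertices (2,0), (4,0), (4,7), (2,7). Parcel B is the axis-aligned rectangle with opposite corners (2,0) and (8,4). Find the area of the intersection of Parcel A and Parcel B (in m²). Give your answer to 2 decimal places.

8.00

|Parcel A∩Parcel B|: x∈[2,4], y∈[0,4] → 2·4 = 8.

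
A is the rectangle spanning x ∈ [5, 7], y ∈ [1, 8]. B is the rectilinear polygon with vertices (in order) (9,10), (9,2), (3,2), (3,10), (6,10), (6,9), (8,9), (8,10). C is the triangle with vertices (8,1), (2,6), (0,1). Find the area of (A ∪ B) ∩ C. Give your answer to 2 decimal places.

8.00

The region (A ∪ B) ∩ C is the polygon with vertices (5,1), (5,2), (3,2), (3,5.167), (7,1.833), (7,1).
By the shoelace formula its area is 8.00.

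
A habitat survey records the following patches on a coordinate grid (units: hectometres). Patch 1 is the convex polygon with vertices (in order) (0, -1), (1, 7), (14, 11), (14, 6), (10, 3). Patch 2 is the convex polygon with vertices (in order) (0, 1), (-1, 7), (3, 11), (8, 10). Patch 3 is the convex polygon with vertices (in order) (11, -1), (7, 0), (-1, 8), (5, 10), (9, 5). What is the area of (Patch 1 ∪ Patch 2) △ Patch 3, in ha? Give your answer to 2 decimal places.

|Patch 1 ∪ Patch 2| = 116.2326.
|(Patch 1 ∪ Patch 2) ∩ Patch 3| = 46.7899.
|(Patch 1 ∪ Patch 2) △ Patch 3| = 116.2326 + 58 − 93.5798 = 80.65.

80.65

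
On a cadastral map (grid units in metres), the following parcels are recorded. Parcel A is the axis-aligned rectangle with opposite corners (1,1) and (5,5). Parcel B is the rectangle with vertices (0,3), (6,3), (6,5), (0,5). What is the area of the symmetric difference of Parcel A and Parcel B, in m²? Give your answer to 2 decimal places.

12.00

|Parcel A∩Parcel B|: x∈[1,5], y∈[3,5] → 4·2 = 8.
|Parcel A △ Parcel B| = |Parcel A| + |Parcel B| − 2·|Parcel A∩Parcel B| = 16 + 12 − 16 = 12.00.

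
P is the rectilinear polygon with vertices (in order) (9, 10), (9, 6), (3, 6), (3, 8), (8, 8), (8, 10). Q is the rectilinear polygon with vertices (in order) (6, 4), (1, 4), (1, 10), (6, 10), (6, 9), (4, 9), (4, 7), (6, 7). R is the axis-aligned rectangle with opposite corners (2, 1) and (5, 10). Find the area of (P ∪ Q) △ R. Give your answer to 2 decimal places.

|P ∪ Q| = 36.
|(P ∪ Q) ∩ R| = 17.
|(P ∪ Q) △ R| = 36 + 27 − 34 = 29.00.

29.00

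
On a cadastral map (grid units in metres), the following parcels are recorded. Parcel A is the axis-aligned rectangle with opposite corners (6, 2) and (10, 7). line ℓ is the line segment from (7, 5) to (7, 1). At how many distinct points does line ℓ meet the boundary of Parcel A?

1

The segment meets the boundary at (7,2).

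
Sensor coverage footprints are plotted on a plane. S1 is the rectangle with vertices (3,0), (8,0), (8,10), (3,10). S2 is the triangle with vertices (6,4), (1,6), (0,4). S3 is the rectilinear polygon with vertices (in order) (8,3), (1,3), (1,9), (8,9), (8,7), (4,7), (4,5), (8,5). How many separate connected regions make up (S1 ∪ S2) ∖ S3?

4

(S1 ∪ S2) ∖ S3 splits into 4 disjoint pieces (area 5, area 8, area 15, area 1).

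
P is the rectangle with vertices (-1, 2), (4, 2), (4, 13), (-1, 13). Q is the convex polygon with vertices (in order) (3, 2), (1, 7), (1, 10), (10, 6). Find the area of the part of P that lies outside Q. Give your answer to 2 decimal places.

|P| = 55, |P∩Q| = 16.7143.
|P ∖ Q| = |P| − |P∩Q| = 55 − 16.7143 = 38.29.

38.29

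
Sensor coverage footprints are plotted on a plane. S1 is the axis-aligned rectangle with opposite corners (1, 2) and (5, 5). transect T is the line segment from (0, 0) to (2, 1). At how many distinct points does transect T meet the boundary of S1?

0

The segment lies entirely outside S1 and never meets its boundary.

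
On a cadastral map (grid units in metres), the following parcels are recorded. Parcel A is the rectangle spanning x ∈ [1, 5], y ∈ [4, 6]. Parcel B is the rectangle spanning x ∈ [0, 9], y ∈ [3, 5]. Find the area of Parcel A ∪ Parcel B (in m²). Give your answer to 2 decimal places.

22.00

By inclusion–exclusion:
Individual areas: |Parcel A| = 8, |Parcel B| = 18.
|Parcel A∩Parcel B|: x∈[1,5], y∈[4,5] → 4·1 = 4.
|Parcel A ∪ Parcel B| = 26 − 4 = 22.00.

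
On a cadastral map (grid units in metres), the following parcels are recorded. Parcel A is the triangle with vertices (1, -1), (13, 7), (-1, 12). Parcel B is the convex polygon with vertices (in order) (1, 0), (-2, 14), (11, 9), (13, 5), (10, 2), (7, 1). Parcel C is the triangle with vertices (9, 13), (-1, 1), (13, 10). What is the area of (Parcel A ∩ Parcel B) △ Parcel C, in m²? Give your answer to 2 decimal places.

81.21

|Parcel A ∩ Parcel B| = 84.2599.
|(Parcel A ∩ Parcel B) ∩ Parcel C| = 21.0249.
|(Parcel A ∩ Parcel B) △ Parcel C| = 84.2599 + 39 − 42.0499 = 81.21.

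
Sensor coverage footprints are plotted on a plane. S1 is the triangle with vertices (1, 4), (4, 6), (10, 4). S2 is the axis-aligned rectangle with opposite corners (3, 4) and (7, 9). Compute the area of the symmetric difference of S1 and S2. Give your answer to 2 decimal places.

16.67

|S1| = 9, |S2| = 20, |S1∩S2| = 6.1667.
|S1 △ S2| = |S1| + |S2| − 2·|S1∩S2| = 9 + 20 − 12.3333 = 16.67.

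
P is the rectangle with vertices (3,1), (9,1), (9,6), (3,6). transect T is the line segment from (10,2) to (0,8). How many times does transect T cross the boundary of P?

2

The segment meets the boundary at (3.333,6), (9,2.6).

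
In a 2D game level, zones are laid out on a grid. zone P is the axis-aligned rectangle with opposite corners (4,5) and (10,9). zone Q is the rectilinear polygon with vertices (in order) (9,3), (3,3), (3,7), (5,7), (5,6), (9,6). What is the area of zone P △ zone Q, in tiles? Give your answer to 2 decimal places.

32.00

|zone P| = 24, |zone Q| = 20, |zone P∩zone Q| = 6.
|zone P △ zone Q| = |zone P| + |zone Q| − 2·|zone P∩zone Q| = 24 + 20 − 12 = 32.00.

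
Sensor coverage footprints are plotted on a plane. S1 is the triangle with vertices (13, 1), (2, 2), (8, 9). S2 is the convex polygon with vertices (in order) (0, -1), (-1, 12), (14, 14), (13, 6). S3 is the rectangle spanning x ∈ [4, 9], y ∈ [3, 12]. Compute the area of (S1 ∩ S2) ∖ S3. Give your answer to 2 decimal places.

|S1 ∩ S2| = 27.4842.
|(S1 ∩ S2) ∩ S3| = 19.2018.
|(S1 ∩ S2) ∖ S3| = 27.4842 − 19.2018 = 8.28.

8.28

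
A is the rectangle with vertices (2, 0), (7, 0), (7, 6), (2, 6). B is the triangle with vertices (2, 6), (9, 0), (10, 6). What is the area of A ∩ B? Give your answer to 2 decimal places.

The intersection is the polygon with vertices (7,1.714), (2,6), (7,6).
By the shoelace formula its area is 10.71.

10.71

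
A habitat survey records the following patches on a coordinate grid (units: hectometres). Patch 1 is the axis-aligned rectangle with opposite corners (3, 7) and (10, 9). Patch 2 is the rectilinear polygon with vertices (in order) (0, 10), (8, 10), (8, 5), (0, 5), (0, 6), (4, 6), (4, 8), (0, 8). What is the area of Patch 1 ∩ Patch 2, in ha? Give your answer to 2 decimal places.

9.00

The intersection is the polygon with vertices (3,9), (8,9), (8,7), (4,7), (4,8), (3,8).
By the shoelace formula its area is 9.00.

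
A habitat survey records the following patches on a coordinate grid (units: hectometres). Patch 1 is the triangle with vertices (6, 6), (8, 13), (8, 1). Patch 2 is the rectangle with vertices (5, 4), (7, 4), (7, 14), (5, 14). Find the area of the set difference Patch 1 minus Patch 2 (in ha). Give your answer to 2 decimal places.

9.05

|Patch 1| = 12, |Patch 1∩Patch 2| = 2.95.
|Patch 1 ∖ Patch 2| = |Patch 1| − |Patch 1∩Patch 2| = 12 − 2.95 = 9.05.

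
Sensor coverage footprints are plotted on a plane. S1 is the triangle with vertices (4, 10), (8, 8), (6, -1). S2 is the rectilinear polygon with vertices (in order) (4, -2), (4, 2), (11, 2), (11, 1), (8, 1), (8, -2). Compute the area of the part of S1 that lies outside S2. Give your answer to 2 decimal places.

|S1| = 20, |S1∩S2| = 1.8182.
|S1 ∖ S2| = |S1| − |S1∩S2| = 20 − 1.8182 = 18.18.

18.18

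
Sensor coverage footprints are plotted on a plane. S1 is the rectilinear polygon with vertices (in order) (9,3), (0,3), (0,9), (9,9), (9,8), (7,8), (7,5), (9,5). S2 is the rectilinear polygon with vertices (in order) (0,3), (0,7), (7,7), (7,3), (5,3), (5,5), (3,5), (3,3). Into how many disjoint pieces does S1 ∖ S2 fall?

3

S1 ∖ S2 splits into 3 disjoint pieces (area 4, area 4, area 16).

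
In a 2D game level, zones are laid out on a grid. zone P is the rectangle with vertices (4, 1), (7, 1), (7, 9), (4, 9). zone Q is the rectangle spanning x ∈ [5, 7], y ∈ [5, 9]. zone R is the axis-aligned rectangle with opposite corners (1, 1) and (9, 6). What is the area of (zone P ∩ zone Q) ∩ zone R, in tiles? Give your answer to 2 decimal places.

2.00

The region (zone P ∩ zone Q) ∩ zone R is the polygon with vertices (5,5), (5,6), (7,6), (7,5).
By the shoelace formula its area is 2.00.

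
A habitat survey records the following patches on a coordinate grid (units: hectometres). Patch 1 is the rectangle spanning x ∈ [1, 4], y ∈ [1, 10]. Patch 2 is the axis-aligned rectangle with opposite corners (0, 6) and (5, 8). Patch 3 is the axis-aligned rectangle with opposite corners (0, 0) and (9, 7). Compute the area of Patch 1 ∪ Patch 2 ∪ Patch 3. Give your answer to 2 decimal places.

By inclusion–exclusion:
Individual areas: |Patch 1| = 27, |Patch 2| = 10, |Patch 3| = 63.
|Patch 1∩Patch 2|: x∈[1,4], y∈[6,8] → 3·2 = 6.
|Patch 1∩Patch 3|: x∈[1,4], y∈[1,7] → 3·6 = 18.
|Patch 2∩Patch 3|: x∈[0,5], y∈[6,7] → 5·1 = 5.
|Patch 1∩Patch 2∩Patch 3| = 3.
|Patch 1 ∪ Patch 2 ∪ Patch 3| = 100 − 29 + 3 = 74.00.

74.00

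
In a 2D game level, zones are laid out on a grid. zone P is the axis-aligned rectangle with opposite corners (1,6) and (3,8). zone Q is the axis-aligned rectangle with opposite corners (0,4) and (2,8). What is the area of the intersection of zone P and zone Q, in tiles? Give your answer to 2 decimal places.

2.00

|zone P∩zone Q|: x∈[1,2], y∈[6,8] → 1·2 = 2.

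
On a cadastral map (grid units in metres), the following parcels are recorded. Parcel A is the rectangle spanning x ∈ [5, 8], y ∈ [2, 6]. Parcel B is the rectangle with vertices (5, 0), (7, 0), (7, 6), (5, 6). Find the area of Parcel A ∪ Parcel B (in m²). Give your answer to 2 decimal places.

By inclusion–exclusion:
Individual areas: |Parcel A| = 12, |Parcel B| = 12.
|Parcel A∩Parcel B|: x∈[5,7], y∈[2,6] → 2·4 = 8.
|Parcel A ∪ Parcel B| = 24 − 8 = 16.00.

16.00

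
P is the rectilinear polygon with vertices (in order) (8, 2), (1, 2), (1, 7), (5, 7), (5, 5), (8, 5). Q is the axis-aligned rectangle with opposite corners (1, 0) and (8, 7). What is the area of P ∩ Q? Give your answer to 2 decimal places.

The intersection is the polygon with vertices (1,2), (1,7), (5,7), (5,5), (8,5), (8,2).
By the shoelace formula its area is 29.00.

29.00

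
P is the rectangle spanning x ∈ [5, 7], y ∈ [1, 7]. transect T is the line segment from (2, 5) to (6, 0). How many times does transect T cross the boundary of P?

2

The segment meets the boundary at (5,1.25), (5.2,1).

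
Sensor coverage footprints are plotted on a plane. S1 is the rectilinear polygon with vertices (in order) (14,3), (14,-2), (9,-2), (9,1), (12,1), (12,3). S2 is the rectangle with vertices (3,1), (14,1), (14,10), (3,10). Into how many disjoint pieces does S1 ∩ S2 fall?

1

S1 ∩ S2 is a single connected region.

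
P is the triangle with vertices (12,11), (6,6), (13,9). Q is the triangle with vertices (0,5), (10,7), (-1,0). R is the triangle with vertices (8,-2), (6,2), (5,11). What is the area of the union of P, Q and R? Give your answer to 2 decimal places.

38.33

By inclusion–exclusion:
Individual areas: |P| = 8.5, |Q| = 24, |R| = 7.
|P∩Q| = 0.0559.
|P∩R| = 0.0037.
|Q∩R| = 1.1144.
|P∩Q∩R| = 0.0037.
|P ∪ Q ∪ R| = 39.5 − 1.174 + 0.0037 = 38.33.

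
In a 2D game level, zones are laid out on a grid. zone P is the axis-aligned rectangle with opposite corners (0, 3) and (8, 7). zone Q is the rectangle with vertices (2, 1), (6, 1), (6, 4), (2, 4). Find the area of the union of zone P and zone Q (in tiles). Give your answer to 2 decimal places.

40.00

By inclusion–exclusion:
Individual areas: |zone P| = 32, |zone Q| = 12.
|zone P∩zone Q|: x∈[2,6], y∈[3,4] → 4·1 = 4.
|zone P ∪ zone Q| = 44 − 4 = 40.00.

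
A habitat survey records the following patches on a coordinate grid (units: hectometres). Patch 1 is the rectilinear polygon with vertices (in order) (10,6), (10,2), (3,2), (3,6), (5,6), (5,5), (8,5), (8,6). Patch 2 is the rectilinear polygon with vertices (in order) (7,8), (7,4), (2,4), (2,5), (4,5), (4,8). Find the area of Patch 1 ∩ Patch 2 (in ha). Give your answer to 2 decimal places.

The intersection is the polygon with vertices (3,5), (4,5), (4,6), (5,6), (5,5), (7,5), (7,4), (3,4).
By the shoelace formula its area is 5.00.

5.00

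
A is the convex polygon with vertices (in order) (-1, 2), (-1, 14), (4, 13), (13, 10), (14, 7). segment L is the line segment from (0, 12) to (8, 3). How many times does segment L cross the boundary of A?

1

The segment meets the boundary at (6.629,4.543).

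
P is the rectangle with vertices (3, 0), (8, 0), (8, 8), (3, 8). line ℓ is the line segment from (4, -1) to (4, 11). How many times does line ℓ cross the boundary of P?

2

The segment meets the boundary at (4,8), (4,0).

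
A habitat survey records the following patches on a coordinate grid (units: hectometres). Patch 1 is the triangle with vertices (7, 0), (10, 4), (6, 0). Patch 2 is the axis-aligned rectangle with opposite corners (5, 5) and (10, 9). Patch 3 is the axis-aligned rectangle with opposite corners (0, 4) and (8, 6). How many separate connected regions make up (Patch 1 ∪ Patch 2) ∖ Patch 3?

2

(Patch 1 ∪ Patch 2) ∖ Patch 3 splits into 2 disjoint pieces (area 2, area 17).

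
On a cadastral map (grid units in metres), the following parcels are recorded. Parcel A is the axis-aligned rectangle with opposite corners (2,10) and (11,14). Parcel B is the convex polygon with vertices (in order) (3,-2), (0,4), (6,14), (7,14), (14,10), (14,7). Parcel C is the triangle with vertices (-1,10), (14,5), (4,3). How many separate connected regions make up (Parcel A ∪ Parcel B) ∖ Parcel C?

2

(Parcel A ∪ Parcel B) ∖ Parcel C splits into 2 disjoint pieces (area 71.3957, area 32.4853).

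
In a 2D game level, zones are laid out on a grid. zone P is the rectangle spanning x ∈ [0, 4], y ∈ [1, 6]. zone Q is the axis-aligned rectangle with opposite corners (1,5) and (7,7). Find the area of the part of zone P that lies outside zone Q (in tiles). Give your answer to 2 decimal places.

|zone P∩zone Q|: x∈[1,4], y∈[5,6] → 3·1 = 3.
|zone P| = 20.
|zone P ∖ zone Q| = |zone P| − |zone P∩zone Q| = 20 − 3 = 17.00.

17.00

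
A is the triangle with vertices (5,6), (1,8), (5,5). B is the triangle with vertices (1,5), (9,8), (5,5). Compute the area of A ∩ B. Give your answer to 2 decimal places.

0.86

The intersection is the polygon with vertices (5,6), (5,5), (3.667,6), (4.429,6.286).
By the shoelace formula its area is 0.86.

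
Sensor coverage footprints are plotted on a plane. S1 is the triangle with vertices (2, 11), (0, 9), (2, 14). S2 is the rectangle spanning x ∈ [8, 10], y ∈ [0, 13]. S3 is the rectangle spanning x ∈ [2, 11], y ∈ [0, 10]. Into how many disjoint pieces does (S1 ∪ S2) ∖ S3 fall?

2

(S1 ∪ S2) ∖ S3 splits into 2 disjoint pieces (area 3, area 6).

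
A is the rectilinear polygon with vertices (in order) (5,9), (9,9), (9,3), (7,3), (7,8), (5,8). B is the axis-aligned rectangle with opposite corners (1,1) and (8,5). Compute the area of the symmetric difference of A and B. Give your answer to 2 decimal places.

|A| = 14, |B| = 28, |A∩B| = 2.
|A △ B| = |A| + |B| − 2·|A∩B| = 14 + 28 − 4 = 38.00.

38.00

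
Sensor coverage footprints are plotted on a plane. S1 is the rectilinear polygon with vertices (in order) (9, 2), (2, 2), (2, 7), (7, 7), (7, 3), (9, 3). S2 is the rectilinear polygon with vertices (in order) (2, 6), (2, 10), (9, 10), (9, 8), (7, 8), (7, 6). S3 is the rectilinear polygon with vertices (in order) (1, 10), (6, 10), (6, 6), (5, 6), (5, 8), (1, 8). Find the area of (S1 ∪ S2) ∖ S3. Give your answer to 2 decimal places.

|S1 ∪ S2| = 46.
|(S1 ∪ S2) ∩ S3| = 10.
|(S1 ∪ S2) ∖ S3| = 46 − 10 = 36.00.

36.00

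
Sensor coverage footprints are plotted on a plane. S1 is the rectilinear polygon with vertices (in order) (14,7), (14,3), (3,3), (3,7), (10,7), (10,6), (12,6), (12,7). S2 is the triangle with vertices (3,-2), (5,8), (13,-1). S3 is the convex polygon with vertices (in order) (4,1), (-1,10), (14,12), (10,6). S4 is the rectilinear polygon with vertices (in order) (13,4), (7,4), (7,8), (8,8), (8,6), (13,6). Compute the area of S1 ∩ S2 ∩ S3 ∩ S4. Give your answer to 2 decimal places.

The intersection is the polygon with vertices (8.149,4.457), (7.6,4), (7,4), (7,5.75).
By the shoelace formula its area is 1.14.

1.14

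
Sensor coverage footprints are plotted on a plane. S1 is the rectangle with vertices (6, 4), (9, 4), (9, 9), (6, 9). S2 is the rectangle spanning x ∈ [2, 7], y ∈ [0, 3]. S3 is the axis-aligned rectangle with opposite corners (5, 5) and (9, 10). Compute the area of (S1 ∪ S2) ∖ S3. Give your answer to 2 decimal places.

|S1 ∪ S2| = 30.
|(S1 ∪ S2) ∩ S3| = 12.
|(S1 ∪ S2) ∖ S3| = 30 − 12 = 18.00.

18.00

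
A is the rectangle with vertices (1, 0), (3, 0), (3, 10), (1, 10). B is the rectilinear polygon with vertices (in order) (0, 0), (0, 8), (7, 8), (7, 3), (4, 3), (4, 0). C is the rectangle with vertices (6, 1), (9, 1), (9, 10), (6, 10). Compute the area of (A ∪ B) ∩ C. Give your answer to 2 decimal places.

5.00

The region (A ∪ B) ∩ C is the polygon with vertices (7,8), (7,3), (6,3), (6,8).
By the shoelace formula its area is 5.00.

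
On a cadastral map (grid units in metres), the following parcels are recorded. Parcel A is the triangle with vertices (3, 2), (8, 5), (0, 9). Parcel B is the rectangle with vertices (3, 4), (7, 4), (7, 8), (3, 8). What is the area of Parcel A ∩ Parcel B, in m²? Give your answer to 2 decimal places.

9.87

The intersection is the polygon with vertices (6.333,4), (3,4), (3,7.5), (7,5.5), (7,4.4).
By the shoelace formula its area is 9.87.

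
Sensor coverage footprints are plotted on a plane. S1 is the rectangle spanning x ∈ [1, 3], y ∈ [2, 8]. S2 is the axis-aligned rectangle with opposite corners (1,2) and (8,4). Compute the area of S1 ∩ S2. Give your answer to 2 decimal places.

|S1∩S2|: x∈[1,3], y∈[2,4] → 2·2 = 4.

4.00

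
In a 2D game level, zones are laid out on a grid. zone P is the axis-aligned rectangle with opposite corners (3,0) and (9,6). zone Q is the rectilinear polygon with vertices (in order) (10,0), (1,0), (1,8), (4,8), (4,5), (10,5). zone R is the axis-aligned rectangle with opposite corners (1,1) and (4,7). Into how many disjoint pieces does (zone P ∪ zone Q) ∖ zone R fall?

2

(zone P ∪ zone Q) ∖ zone R splits into 2 disjoint pieces (area 38, area 3).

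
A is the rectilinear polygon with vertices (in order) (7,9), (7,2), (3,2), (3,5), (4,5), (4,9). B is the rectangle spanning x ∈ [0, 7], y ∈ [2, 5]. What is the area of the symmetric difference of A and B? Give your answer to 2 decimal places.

21.00

|A| = 24, |B| = 21, |A∩B| = 12.
|A △ B| = |A| + |B| − 2·|A∩B| = 24 + 21 − 24 = 21.00.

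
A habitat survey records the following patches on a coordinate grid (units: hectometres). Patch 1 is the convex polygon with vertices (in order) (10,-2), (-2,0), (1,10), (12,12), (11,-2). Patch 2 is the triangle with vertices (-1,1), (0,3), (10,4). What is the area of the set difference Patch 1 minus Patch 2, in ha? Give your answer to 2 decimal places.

|Patch 1| = 145, |Patch 1∩Patch 2| = 9.5.
|Patch 1 ∖ Patch 2| = |Patch 1| − |Patch 1∩Patch 2| = 145 − 9.5 = 135.50.

135.50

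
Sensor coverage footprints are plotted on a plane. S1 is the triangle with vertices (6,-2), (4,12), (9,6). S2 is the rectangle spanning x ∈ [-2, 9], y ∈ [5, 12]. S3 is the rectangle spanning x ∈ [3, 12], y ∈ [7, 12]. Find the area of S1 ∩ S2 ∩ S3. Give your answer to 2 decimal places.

The intersection is the polygon with vertices (8.167,7), (4.714,7), (4,12).
By the shoelace formula its area is 8.63.

8.63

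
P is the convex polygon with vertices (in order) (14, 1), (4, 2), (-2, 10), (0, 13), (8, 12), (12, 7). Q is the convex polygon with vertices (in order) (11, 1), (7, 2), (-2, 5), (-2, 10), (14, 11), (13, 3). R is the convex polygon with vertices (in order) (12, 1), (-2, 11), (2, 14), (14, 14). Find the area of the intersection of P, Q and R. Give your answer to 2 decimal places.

58.56

The intersection is the polygon with vertices (9.048,10.691), (12,7), (12.632,5.105), (12.182,2.182), (11.417,1.417), (-0.713,10.081).
By the shoelace formula its area is 58.56.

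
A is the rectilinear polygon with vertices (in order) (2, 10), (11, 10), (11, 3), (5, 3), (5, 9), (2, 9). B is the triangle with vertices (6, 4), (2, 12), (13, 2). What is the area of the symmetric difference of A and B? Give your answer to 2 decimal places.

|A| = 45, |B| = 24, |A∩B| = 18.9818.
|A △ B| = |A| + |B| − 2·|A∩B| = 45 + 24 − 37.9636 = 31.04.

31.04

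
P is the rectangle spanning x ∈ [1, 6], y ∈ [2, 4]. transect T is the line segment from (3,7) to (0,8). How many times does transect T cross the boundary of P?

0

The segment lies entirely outside P and never meets its boundary.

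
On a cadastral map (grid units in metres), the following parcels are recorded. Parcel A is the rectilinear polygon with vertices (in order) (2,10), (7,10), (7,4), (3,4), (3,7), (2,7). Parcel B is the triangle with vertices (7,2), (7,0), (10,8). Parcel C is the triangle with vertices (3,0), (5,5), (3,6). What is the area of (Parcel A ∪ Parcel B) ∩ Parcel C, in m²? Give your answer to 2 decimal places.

The region (Parcel A ∪ Parcel B) ∩ Parcel C is the polygon with vertices (3,4), (3,6), (5,5), (4.6,4).
By the shoelace formula its area is 2.80.

2.80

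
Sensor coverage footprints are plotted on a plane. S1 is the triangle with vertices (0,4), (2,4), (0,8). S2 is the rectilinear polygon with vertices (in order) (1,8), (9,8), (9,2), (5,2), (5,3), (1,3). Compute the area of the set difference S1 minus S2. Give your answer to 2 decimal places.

3.00

|S1| = 4, |S1∩S2| = 1.
|S1 ∖ S2| = |S1| − |S1∩S2| = 4 − 1 = 3.00.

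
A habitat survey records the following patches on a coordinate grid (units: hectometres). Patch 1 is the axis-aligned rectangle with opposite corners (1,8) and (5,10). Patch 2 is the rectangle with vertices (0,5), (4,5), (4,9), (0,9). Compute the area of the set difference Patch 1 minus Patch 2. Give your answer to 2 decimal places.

5.00

|Patch 1∩Patch 2|: x∈[1,4], y∈[8,9] → 3·1 = 3.
|Patch 1| = 8.
|Patch 1 ∖ Patch 2| = |Patch 1| − |Patch 1∩Patch 2| = 8 − 3 = 5.00.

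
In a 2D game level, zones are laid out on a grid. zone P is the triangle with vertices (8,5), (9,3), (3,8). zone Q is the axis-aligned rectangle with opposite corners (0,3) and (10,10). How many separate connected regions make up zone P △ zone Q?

zone P △ zone Q is a single connected region.

1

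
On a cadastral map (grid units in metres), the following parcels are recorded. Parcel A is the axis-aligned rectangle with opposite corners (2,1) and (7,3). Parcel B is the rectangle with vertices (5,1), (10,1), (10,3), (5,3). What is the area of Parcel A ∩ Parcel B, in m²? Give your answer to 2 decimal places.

4.00

|Parcel A∩Parcel B|: x∈[5,7], y∈[1,3] → 2·2 = 4.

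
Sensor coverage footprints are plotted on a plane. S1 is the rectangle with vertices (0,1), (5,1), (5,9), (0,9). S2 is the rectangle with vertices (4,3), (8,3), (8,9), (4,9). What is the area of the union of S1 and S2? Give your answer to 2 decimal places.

By inclusion–exclusion:
Individual areas: |S1| = 40, |S2| = 24.
|S1∩S2|: x∈[4,5], y∈[3,9] → 1·6 = 6.
|S1 ∪ S2| = 64 − 6 = 58.00.

58.00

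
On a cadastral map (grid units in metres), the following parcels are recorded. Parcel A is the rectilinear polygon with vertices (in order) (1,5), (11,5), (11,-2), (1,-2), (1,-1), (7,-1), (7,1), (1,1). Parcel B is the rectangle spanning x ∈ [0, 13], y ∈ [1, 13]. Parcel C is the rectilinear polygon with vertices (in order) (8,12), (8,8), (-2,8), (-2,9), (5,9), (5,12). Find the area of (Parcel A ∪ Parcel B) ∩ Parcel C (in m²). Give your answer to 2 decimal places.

17.00

The region (Parcel A ∪ Parcel B) ∩ Parcel C is the polygon with vertices (0,9), (5,9), (5,12), (8,12), (8,8), (0,8).
By the shoelace formula its area is 17.00.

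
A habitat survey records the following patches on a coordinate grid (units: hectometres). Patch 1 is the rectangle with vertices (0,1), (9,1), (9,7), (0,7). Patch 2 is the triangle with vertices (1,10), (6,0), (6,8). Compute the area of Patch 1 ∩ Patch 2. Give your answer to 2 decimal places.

The intersection is the polygon with vertices (6,7), (6,1), (5.5,1), (2.5,7).
By the shoelace formula its area is 12.00.

12.00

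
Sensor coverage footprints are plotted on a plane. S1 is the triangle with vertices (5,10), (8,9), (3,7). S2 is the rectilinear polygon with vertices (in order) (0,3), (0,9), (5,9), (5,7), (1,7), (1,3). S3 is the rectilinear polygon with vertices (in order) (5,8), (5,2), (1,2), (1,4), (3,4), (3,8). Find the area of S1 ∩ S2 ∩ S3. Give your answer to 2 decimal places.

0.87

The intersection is the polygon with vertices (3.667,8), (5,8), (5,7.8), (3,7).
By the shoelace formula its area is 0.87.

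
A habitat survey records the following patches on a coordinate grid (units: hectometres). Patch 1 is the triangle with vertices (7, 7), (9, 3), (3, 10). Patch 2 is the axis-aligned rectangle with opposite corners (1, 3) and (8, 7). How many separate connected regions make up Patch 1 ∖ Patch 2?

Patch 1 ∖ Patch 2 splits into 2 disjoint pieces (area 0.4167, area 2.1429).

2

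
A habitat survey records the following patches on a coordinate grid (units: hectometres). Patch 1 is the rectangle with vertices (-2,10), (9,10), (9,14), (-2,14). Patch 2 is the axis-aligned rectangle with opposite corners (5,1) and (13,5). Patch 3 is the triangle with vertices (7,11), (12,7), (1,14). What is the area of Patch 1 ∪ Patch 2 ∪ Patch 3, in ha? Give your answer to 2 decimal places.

By inclusion–exclusion:
Individual areas: |Patch 1| = 44, |Patch 2| = 32, |Patch 3| = 4.5.
|Patch 1∩Patch 2| = 0 (no overlap).
|Patch 1∩Patch 3| = 3.0536.
|Patch 2∩Patch 3| = 0.
|Patch 1∩Patch 2∩Patch 3| = 0.
|Patch 1 ∪ Patch 2 ∪ Patch 3| = 80.5 − 3.0536 + 0 = 77.45.

77.45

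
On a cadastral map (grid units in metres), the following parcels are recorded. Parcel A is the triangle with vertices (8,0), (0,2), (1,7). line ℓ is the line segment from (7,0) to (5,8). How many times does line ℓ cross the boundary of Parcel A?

The segment meets the boundary at (6.667,1.333), (6.933,0.267).

2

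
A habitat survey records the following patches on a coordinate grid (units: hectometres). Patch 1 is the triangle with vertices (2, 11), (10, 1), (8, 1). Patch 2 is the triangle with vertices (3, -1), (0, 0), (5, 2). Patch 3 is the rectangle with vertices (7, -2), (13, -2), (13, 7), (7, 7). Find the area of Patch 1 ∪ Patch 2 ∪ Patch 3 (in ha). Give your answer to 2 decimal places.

64.71

By inclusion–exclusion:
Individual areas: |Patch 1| = 10, |Patch 2| = 5.5, |Patch 3| = 54.
|Patch 1∩Patch 2| = 0.
|Patch 1∩Patch 3| = 4.7917.
|Patch 2∩Patch 3| = 0.
|Patch 1∩Patch 2∩Patch 3| = 0.
|Patch 1 ∪ Patch 2 ∪ Patch 3| = 69.5 − 4.7917 + 0 = 64.71.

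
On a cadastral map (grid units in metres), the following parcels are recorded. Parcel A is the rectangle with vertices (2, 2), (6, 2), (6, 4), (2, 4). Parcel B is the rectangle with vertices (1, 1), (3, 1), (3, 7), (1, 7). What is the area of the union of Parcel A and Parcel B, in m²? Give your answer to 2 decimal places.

18.00

By inclusion–exclusion:
Individual areas: |Parcel A| = 8, |Parcel B| = 12.
|Parcel A∩Parcel B|: x∈[2,3], y∈[2,4] → 1·2 = 2.
|Parcel A ∪ Parcel B| = 20 − 2 = 18.00.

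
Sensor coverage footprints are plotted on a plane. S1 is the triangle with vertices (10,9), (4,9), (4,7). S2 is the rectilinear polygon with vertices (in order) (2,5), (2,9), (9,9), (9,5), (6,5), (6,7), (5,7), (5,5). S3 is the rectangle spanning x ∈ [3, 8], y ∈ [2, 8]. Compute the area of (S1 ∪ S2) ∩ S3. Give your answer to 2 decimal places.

The region (S1 ∪ S2) ∩ S3 is the polygon with vertices (6,5), (6,7), (5,7), (5,5), (3,5), (3,8), (8,8), (8,5).
By the shoelace formula its area is 13.00.

13.00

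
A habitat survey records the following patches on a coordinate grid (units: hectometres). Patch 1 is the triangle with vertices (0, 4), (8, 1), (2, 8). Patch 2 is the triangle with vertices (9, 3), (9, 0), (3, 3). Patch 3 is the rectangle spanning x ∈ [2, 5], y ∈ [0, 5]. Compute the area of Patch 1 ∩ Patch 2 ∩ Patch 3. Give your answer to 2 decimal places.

The intersection is the polygon with vertices (4,2.5), (3,3), (5,3), (5,2.125).
By the shoelace formula its area is 0.94.

0.94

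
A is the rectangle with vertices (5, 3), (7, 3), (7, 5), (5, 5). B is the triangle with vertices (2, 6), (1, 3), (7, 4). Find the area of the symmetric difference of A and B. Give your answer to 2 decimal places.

|A| = 4, |B| = 8.5, |A∩B| = 1.1333.
|A △ B| = |A| + |B| − 2·|A∩B| = 4 + 8.5 − 2.2667 = 10.23.

10.23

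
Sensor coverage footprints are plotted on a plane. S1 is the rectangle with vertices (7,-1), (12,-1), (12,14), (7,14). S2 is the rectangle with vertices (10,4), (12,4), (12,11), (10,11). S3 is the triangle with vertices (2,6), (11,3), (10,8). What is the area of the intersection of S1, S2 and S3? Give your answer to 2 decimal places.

The intersection is the polygon with vertices (10,4), (10,8), (10.8,4).
By the shoelace formula its area is 1.60.

1.60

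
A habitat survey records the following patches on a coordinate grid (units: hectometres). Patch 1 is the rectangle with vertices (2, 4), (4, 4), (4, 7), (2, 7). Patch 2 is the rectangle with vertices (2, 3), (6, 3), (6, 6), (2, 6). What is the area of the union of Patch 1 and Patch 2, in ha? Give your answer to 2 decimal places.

By inclusion–exclusion:
Individual areas: |Patch 1| = 6, |Patch 2| = 12.
|Patch 1∩Patch 2|: x∈[2,4], y∈[4,6] → 2·2 = 4.
|Patch 1 ∪ Patch 2| = 18 − 4 = 14.00.

14.00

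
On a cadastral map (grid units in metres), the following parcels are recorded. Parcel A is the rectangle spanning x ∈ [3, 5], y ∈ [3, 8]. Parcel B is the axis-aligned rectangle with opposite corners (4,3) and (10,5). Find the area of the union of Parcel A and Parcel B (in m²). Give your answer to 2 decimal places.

By inclusion–exclusion:
Individual areas: |Parcel A| = 10, |Parcel B| = 12.
|Parcel A∩Parcel B|: x∈[4,5], y∈[3,5] → 1·2 = 2.
|Parcel A ∪ Parcel B| = 22 − 2 = 20.00.

20.00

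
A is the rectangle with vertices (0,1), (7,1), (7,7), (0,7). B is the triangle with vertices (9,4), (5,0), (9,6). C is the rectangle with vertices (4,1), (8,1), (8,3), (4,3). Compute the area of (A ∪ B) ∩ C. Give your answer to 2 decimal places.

The region (A ∪ B) ∩ C is the polygon with vertices (6,1), (5.667,1), (4,1), (4,3), (7,3), (8,3), (7,2), (7,1).
By the shoelace formula its area is 6.50.

6.50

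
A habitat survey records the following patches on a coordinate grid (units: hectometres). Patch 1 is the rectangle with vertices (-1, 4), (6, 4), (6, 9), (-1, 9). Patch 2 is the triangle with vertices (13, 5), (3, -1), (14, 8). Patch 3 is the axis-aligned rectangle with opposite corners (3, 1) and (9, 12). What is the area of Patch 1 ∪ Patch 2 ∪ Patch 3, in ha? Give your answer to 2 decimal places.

By inclusion–exclusion:
Individual areas: |Patch 1| = 35, |Patch 2| = 12, |Patch 3| = 66.
|Patch 1∩Patch 2| = 0.
|Patch 1∩Patch 3|: x∈[3,6], y∈[4,9] → 3·5 = 15.
|Patch 2∩Patch 3| = 3.0384.
|Patch 1∩Patch 2∩Patch 3| = 0.
|Patch 1 ∪ Patch 2 ∪ Patch 3| = 113 − 18.0384 + 0 = 94.96.

94.96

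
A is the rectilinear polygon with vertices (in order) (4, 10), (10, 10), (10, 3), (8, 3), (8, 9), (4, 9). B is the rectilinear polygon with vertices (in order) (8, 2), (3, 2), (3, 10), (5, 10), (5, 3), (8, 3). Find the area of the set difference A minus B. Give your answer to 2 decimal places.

17.00

|A| = 18, |A∩B| = 1.
|A ∖ B| = |A| − |A∩B| = 18 − 1 = 17.00.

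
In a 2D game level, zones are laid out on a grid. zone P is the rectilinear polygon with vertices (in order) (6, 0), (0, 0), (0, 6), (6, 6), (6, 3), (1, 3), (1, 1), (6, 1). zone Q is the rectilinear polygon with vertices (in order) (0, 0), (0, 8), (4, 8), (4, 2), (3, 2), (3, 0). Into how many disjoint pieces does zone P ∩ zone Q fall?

1

zone P ∩ zone Q is a single connected region.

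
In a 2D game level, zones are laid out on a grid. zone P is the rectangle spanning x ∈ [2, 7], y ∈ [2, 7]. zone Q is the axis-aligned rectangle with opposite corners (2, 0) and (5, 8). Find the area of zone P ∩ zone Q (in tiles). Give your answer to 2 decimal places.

15.00

|zone P∩zone Q|: x∈[2,5], y∈[2,7] → 3·5 = 15.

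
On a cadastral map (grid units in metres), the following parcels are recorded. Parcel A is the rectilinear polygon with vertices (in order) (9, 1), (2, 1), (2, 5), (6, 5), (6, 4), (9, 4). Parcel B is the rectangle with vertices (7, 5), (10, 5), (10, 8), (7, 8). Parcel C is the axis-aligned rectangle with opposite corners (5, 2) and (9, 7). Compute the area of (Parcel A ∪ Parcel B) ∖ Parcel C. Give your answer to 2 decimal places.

21.00

|Parcel A ∪ Parcel B| = 34.
|(Parcel A ∪ Parcel B) ∩ Parcel C| = 13.
|(Parcel A ∪ Parcel B) ∖ Parcel C| = 34 − 13 = 21.00.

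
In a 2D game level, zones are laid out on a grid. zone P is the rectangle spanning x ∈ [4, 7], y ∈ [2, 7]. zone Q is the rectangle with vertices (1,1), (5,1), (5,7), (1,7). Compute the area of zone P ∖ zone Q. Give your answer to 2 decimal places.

|zone P∩zone Q|: x∈[4,5], y∈[2,7] → 1·5 = 5.
|zone P| = 15.
|zone P ∖ zone Q| = |zone P| − |zone P∩zone Q| = 15 − 5 = 10.00.

10.00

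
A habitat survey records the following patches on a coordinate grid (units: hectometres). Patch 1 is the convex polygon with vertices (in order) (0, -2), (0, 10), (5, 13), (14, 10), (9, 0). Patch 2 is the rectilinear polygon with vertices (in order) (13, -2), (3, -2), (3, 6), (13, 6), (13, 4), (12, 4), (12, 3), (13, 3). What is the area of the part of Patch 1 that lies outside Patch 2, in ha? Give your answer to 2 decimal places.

96.00

|Patch 1| = 145, |Patch 1∩Patch 2| = 49.
|Patch 1 ∖ Patch 2| = |Patch 1| − |Patch 1∩Patch 2| = 145 − 49 = 96.00.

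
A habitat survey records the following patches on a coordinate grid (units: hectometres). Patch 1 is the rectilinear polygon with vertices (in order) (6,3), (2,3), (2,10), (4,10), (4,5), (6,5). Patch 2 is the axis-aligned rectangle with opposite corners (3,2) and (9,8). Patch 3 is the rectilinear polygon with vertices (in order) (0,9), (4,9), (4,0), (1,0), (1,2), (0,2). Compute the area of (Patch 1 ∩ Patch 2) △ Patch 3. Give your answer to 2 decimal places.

|Patch 1 ∩ Patch 2| = 9.
|(Patch 1 ∩ Patch 2) ∩ Patch 3| = 5.
|(Patch 1 ∩ Patch 2) △ Patch 3| = 9 + 34 − 10 = 33.00.

33.00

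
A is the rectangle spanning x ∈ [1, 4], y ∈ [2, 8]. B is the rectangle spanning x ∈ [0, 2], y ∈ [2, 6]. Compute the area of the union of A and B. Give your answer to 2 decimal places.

22.00

By inclusion–exclusion:
Individual areas: |A| = 18, |B| = 8.
|A∩B|: x∈[1,2], y∈[2,6] → 1·4 = 4.
|A ∪ B| = 26 − 4 = 22.00.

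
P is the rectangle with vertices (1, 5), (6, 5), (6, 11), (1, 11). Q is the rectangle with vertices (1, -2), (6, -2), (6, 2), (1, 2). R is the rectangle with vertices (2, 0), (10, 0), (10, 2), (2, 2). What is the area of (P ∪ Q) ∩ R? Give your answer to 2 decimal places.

8.00

The region (P ∪ Q) ∩ R is the polygon with vertices (6,0), (2,0), (2,2), (6,2).
By the shoelace formula its area is 8.00.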